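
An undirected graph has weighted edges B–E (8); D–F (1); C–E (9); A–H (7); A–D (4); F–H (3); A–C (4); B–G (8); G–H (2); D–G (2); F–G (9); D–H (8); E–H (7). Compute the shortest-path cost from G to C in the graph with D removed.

Checking several routes:
G-F-H-E-C: 9 + 3 + 7 + 9 = 28
G-B-E-C: 8 + 8 + 9 = 25
G-F-H-A-C: 9 + 3 + 7 + 4 = 23
G-H-E-C: 2 + 7 + 9 = 18
G-H-A-C: 2 + 7 + 4 = 13
The minimum is 13.

13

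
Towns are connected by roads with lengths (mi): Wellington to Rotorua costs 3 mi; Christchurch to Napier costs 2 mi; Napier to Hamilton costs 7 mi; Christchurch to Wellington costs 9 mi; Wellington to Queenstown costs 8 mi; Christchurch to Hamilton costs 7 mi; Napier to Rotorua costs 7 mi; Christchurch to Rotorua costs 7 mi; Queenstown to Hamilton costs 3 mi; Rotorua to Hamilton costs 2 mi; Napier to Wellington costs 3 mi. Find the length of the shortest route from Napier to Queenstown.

10

A few of the Napier→Queenstown routes:
Napier - Wellington - Queenstown: 3 + 8 = 11
Napier - Wellington - Rotorua - Hamilton - Queenstown: 3 + 3 + 2 + 3 = 11
Napier - Hamilton - Queenstown: 7 + 3 = 10
Napier - Rotorua - Hamilton - Queenstown: 7 + 2 + 3 = 12
Best route has total 10 mi.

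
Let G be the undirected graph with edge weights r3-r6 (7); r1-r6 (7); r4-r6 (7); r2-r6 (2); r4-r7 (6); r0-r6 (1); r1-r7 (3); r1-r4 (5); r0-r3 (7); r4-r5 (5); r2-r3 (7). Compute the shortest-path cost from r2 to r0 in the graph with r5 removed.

3

Candidate routes:
r2→r3→r6→r0: 7 + 7 + 1 = 15
r2→r6→r3→r0: 2 + 7 + 7 = 16
r2→r6→r0: 2 + 1 = 3
r2→r3→r0: 7 + 7 = 14
Best route has total 3.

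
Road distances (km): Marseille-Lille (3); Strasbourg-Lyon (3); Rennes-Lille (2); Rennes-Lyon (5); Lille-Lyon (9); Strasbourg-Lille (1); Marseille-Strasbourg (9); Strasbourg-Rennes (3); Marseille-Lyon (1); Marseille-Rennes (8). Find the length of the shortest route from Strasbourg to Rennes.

3

A few of the Strasbourg→Rennes routes:
Strasbourg→Lille→Rennes: 1 + 2 = 3
Strasbourg→Rennes: 3
Strasbourg→Lyon→Rennes: 3 + 5 = 8
Shortest: 3 km.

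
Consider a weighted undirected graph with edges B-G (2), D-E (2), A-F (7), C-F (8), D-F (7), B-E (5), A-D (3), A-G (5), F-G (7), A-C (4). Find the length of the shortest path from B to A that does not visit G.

10

Routes from B to A avoiding G:
B -> E -> D -> F -> C -> A: 5 + 2 + 7 + 8 + 4 = 26
B -> E -> D -> F -> A: 5 + 2 + 7 + 7 = 21
B -> E -> D -> A: 5 + 2 + 3 = 10
Best route has total 10.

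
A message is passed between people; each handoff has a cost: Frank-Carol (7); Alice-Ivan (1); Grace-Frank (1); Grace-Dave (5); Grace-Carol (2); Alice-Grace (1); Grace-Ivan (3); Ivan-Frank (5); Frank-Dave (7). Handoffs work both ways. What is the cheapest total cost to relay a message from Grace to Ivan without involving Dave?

2

Some routes from Grace to Ivan avoiding Dave:
Grace→Alice→Ivan: 1 + 1 = 2
Grace→Frank→Ivan: 1 + 5 = 6
Grace→Ivan: 3
Best route has total 2.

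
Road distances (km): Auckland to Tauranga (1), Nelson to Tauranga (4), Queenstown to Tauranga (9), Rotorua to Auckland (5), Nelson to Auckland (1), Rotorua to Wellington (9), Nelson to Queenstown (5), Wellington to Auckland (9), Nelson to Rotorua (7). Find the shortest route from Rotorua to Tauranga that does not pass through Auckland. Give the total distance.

11

Paths from Rotorua to Tauranga avoiding Auckland:
Rotorua - Nelson - Tauranga: 7 + 4 = 11
Rotorua - Nelson - Queenstown - Tauranga: 7 + 5 + 9 = 21
Shortest: 11 km.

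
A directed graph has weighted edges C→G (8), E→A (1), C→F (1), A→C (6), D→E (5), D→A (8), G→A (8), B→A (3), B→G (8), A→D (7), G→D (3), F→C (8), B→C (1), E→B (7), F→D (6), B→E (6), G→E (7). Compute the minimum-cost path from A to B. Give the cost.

19

Paths from A to B:
A → C → F → D → E → B: 6 + 1 + 6 + 5 + 7 = 25
A → C → G → D → E → B: 6 + 8 + 3 + 5 + 7 = 29
A → D → E → B: 7 + 5 + 7 = 19
A → C → G → E → B: 6 + 8 + 7 + 7 = 28
Shortest: 19.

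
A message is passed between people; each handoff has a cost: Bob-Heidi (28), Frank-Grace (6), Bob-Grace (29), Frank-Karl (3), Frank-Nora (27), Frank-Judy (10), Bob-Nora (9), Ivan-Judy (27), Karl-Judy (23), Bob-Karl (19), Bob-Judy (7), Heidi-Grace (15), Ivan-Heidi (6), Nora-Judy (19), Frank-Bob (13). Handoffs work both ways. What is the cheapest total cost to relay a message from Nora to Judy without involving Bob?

Paths from Nora to Judy avoiding Bob:
Nora -> Judy: 19
Nora -> Frank -> Judy: 27 + 10 = 37
Nora -> Frank -> Karl -> Judy: 27 + 3 + 23 = 53
Nora -> Frank -> Grace -> Heidi -> Ivan -> Judy: 27 + 6 + 15 + 6 + 27 = 81
The minimum is 19.

19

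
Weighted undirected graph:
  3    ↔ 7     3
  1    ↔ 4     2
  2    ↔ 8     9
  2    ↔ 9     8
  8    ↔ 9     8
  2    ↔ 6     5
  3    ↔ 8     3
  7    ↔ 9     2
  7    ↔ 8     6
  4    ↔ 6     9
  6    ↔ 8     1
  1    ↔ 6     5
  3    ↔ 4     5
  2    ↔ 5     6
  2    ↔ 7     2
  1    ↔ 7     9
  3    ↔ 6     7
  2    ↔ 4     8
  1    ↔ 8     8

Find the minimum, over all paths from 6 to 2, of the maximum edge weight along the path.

3

A few of the 6→2 routes:
6 - 8 - 7 - 2: max(1, 6, 2) = 6
6 - 3 - 7 - 2: max(7, 3, 2) = 7
6 - 2: max(5) = 5
6 - 8 - 3 - 7 - 2: max(1, 3, 3, 2) = 3
6 - 1 - 4 - 3 - 8 - 7 - 2: max(5, 2, 5, 3, 6, 2) = 6
6 - 1 - 4 - 3 - 7 - 2: max(5, 2, 5, 3, 2) = 5
Best route has worst link 3.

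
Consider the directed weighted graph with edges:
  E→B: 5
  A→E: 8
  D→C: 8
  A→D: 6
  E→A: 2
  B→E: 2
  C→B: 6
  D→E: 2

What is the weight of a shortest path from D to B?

Candidate routes:
D -> C -> B: 8 + 6 = 14
D -> E -> B: 2 + 5 = 7
Shortest: 7.

7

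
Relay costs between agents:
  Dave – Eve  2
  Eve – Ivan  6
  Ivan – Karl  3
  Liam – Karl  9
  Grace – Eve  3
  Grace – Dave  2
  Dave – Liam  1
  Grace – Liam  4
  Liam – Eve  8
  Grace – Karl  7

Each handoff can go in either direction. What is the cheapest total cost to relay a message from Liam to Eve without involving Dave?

7

Paths from Liam to Eve avoiding Dave:
Liam → Karl → Ivan → Eve: 9 + 3 + 6 = 18
Liam → Karl → Grace → Eve: 9 + 7 + 3 = 19
Liam → Grace → Karl → Ivan → Eve: 4 + 7 + 3 + 6 = 20
Liam → Eve: 8
Liam → Grace → Eve: 4 + 3 = 7
Best route has total 7.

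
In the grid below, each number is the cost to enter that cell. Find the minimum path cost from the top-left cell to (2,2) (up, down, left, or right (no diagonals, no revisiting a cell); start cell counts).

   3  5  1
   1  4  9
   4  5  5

18

One optimal route is r0c0 → r1c0 → r1c1 → r2c1 → r2c2.
Its cost is 3 + 1 + 4 + 5 + 5 = 18.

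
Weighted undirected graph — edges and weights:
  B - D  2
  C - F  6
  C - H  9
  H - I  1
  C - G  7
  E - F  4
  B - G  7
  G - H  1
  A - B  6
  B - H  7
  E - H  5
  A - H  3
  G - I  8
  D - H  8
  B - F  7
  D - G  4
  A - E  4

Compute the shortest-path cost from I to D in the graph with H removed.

Candidate routes:
I -> G -> B -> D: 8 + 7 + 2 = 17
I -> G -> D: 8 + 4 = 12
I -> G -> C -> F -> E -> A -> B -> D: 8 + 7 + 6 + 4 + 4 + 6 + 2 = 37
I -> G -> C -> F -> B -> D: 8 + 7 + 6 + 7 + 2 = 30
Best route has total 12.

12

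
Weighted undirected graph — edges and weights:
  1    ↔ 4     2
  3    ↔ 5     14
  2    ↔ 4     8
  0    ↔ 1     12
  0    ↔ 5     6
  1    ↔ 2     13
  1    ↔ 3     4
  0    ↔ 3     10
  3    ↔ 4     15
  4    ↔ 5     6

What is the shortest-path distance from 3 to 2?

Some routes from 3 to 2:
3-1-2: 4 + 13 = 17
3-5-4-2: 14 + 6 + 8 = 28
3-1-4-2: 4 + 2 + 8 = 14
3-4-2: 15 + 8 = 23
Best route has total 14.

14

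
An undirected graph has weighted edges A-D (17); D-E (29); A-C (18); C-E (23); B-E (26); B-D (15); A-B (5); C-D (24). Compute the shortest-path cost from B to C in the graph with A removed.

Paths from B to C avoiding A:
B - E - D - C: 26 + 29 + 24 = 79
B - D - C: 15 + 24 = 39
B - D - E - C: 15 + 29 + 23 = 67
B - E - C: 26 + 23 = 49
Best route has total 39.

39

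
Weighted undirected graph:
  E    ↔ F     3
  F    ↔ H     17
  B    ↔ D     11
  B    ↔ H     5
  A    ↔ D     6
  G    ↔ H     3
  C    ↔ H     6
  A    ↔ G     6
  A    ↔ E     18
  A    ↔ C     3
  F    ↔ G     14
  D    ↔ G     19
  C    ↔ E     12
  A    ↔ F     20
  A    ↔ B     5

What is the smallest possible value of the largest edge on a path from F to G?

Some routes from F to G:
F-E-C-A-G: max(3, 12, 3, 6) = 12
F-E-C-H-G: max(3, 12, 6, 3) = 12
F-E-C-A-D-B-H-G: max(3, 12, 3, 6, 11, 5, 3) = 12
F-E-C-H-B-A-G: max(3, 12, 6, 5, 5, 6) = 12
F-E-C-A-B-H-G: max(3, 12, 3, 5, 5, 3) = 12
F-E-C-H-B-D-A-G: max(3, 12, 6, 5, 11, 6, 6) = 12
Best route has worst link 12.

12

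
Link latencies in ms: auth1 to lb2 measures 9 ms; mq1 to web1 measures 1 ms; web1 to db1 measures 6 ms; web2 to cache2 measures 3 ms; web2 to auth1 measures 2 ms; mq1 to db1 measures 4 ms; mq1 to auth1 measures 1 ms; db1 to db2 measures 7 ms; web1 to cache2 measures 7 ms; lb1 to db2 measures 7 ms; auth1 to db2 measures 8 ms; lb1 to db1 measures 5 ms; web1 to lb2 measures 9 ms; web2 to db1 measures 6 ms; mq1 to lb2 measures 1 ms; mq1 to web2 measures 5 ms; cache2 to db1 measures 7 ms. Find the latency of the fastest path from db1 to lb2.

5

A few of the db1→lb2 routes:
db1 - web2 - auth1 - mq1 - lb2: 6 + 2 + 1 + 1 = 10
db1 - web1 - mq1 - lb2: 6 + 1 + 1 = 8
db1 - web2 - mq1 - lb2: 6 + 5 + 1 = 12
db1 - mq1 - lb2: 4 + 1 = 5
The minimum is 5 ms.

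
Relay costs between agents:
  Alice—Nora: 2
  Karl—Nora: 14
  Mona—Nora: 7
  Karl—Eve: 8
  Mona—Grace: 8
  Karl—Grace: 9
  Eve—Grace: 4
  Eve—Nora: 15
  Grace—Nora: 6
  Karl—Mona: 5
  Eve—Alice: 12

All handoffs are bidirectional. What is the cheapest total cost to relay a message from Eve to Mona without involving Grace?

13

Routes from Eve to Mona avoiding Grace:
Eve → Karl → Mona: 8 + 5 = 13
Eve → Alice → Nora → Karl → Mona: 12 + 2 + 14 + 5 = 33
Eve → Karl → Nora → Mona: 8 + 14 + 7 = 29
Eve → Alice → Nora → Mona: 12 + 2 + 7 = 21
Eve → Nora → Mona: 15 + 7 = 22
Eve → Nora → Karl → Mona: 15 + 14 + 5 = 34
Best route has total 13.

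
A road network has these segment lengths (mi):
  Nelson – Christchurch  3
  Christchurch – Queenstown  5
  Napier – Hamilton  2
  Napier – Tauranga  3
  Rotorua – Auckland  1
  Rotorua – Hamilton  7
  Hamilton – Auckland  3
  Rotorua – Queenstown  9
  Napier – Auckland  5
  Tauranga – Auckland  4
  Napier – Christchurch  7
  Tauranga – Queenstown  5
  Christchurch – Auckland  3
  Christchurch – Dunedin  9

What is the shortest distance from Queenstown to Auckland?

Some routes from Queenstown to Auckland:
Queenstown-Rotorua-Auckland: 9 + 1 = 10
Queenstown-Christchurch-Auckland: 5 + 3 = 8
Queenstown-Tauranga-Auckland: 5 + 4 = 9
Queenstown-Tauranga-Napier-Auckland: 5 + 3 + 5 = 13
The minimum is 8 mi.

8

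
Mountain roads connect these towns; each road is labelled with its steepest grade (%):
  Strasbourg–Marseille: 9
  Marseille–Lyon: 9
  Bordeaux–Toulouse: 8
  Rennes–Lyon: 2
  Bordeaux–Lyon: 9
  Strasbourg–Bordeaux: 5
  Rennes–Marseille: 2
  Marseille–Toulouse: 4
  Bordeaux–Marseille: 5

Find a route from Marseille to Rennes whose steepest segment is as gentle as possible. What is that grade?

2

Checking several routes:
Marseille - Lyon - Rennes: max(9, 2) = 9
Marseille - Bordeaux - Lyon - Rennes: max(5, 9, 2) = 9
Marseille - Rennes: max(2) = 2
Best route has worst link 2%.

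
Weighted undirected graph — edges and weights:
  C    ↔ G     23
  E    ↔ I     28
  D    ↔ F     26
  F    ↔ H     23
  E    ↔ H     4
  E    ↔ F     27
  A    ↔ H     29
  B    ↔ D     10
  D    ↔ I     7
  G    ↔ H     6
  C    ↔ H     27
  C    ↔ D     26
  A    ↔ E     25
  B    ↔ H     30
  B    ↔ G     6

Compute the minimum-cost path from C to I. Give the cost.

33

Some routes from C to I:
C → G → B → D → I: 23 + 6 + 10 + 7 = 46
C → H → G → B → D → I: 27 + 6 + 6 + 10 + 7 = 56
C → H → E → I: 27 + 4 + 28 = 59
C → G → H → E → I: 23 + 6 + 4 + 28 = 61
C → D → I: 26 + 7 = 33
Shortest: 33.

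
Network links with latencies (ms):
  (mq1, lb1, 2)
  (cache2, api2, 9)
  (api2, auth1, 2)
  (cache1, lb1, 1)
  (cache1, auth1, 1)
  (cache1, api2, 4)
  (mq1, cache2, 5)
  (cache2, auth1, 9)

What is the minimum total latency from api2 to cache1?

3

Checking several routes:
api2→cache1: 4
api2→cache2→mq1→lb1→cache1: 9 + 5 + 2 + 1 = 17
api2→auth1→cache1: 2 + 1 = 3
Best route has total 3 ms.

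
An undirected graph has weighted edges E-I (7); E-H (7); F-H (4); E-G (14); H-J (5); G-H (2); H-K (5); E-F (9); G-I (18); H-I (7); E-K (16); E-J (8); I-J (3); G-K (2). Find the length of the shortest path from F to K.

8

Checking several routes:
F→E→H→G→K: 9 + 7 + 2 + 2 = 20
F→H→K: 4 + 5 = 9
F→H→G→K: 4 + 2 + 2 = 8
Shortest: 8.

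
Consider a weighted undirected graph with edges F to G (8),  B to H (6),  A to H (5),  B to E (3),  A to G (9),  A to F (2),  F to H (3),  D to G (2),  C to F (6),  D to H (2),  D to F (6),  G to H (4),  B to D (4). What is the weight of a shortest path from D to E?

7

Some routes from D to E:
D -> G -> H -> B -> E: 2 + 4 + 6 + 3 = 15
D -> H -> B -> E: 2 + 6 + 3 = 11
D -> F -> H -> B -> E: 6 + 3 + 6 + 3 = 18
D -> B -> E: 4 + 3 = 7
D -> G -> F -> H -> B -> E: 2 + 8 + 3 + 6 + 3 = 22
D -> F -> A -> H -> B -> E: 6 + 2 + 5 + 6 + 3 = 22
Shortest: 7.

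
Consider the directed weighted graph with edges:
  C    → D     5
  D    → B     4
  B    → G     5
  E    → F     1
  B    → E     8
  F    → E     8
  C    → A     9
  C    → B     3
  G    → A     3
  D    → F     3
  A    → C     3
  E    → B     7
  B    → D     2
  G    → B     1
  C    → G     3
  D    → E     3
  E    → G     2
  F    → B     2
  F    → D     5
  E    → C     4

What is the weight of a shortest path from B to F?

5

A few of the B→F routes:
B - D - F: 2 + 3 = 5
B - D - E - F: 2 + 3 + 1 = 6
B - E - F: 8 + 1 = 9
The minimum is 5.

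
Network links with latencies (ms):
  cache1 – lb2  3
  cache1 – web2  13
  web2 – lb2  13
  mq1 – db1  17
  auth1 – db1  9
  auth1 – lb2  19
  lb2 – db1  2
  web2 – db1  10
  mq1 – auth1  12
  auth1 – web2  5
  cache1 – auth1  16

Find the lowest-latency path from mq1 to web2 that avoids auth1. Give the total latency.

27

Routes from mq1 to web2 avoiding auth1:
mq1 -> db1 -> lb2 -> web2: 17 + 2 + 13 = 32
mq1 -> db1 -> lb2 -> cache1 -> web2: 17 + 2 + 3 + 13 = 35
mq1 -> db1 -> web2: 17 + 10 = 27
Best route has total 27 ms.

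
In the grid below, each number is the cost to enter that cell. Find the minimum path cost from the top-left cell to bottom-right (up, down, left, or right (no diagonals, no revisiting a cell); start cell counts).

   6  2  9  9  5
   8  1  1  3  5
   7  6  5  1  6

20

One optimal route is r0c0→r0c1→r1c1→r1c2→r1c3→r2c3→r2c4.
Its cost is 6 + 2 + 1 + 1 + 3 + 1 + 6 = 20.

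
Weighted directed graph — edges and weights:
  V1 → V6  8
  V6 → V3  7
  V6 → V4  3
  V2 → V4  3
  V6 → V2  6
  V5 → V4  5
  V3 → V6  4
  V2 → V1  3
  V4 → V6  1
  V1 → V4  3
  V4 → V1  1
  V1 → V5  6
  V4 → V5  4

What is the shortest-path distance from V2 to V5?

7

A few of the V2→V5 routes:
V2 -> V1 -> V5: 3 + 6 = 9
V2 -> V4 -> V1 -> V5: 3 + 1 + 6 = 10
V2 -> V1 -> V4 -> V5: 3 + 3 + 4 = 10
V2 -> V4 -> V5: 3 + 4 = 7
The minimum is 7.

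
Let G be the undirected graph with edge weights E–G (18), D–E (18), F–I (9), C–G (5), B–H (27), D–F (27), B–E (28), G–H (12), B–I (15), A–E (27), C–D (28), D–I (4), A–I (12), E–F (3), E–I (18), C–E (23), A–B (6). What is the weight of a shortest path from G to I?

A few of the G→I routes:
G - E - D - I: 18 + 18 + 4 = 40
G - C - E - I: 5 + 23 + 18 = 46
G - E - I: 18 + 18 = 36
G - E - F - I: 18 + 3 + 9 = 30
G - C - D - I: 5 + 28 + 4 = 37
G - C - E - F - I: 5 + 23 + 3 + 9 = 40
Shortest: 30.

30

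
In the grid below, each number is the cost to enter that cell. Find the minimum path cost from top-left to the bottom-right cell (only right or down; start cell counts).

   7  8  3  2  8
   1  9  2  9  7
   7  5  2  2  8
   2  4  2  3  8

Take r0c0 -> r1c0 -> r1c1 -> r1c2 -> r2c2 -> r2c3 -> r3c3 -> r3c4 for a total of 7 + 1 + 9 + 2 + 2 + 2 + 3 + 8 = 34.

34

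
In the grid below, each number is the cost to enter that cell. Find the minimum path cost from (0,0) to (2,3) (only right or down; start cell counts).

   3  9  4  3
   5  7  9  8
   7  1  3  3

Take [0,0] → [1,0] → [1,1] → [2,1] → [2,2] → [2,3] for a total of 3 + 5 + 7 + 1 + 3 + 3 = 22.
For comparison, the top-then-right route costs 30.

22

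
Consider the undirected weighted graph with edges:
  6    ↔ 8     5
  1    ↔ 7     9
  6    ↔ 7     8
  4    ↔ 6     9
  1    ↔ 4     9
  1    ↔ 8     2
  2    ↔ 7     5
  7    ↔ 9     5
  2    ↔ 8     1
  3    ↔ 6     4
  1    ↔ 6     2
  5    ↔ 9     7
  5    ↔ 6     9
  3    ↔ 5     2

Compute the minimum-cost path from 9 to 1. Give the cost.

13

Checking several routes:
9 - 5 - 3 - 6 - 1: 7 + 2 + 4 + 2 = 15
9 - 7 - 6 - 1: 5 + 8 + 2 = 15
9 - 5 - 6 - 1: 7 + 9 + 2 = 18
9 - 7 - 1: 5 + 9 = 14
9 - 7 - 2 - 8 - 1: 5 + 5 + 1 + 2 = 13
9 - 7 - 2 - 8 - 6 - 1: 5 + 5 + 1 + 5 + 2 = 18
The minimum is 13.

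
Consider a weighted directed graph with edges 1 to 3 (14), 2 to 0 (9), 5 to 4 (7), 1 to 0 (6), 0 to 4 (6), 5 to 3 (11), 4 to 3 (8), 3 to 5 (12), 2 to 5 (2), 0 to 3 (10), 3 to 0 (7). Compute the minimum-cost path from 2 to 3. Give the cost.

13

Routes from 2 to 3:
2→5→4→3: 2 + 7 + 8 = 17
2→0→3: 9 + 10 = 19
2→0→4→3: 9 + 6 + 8 = 23
2→5→3: 2 + 11 = 13
Shortest: 13.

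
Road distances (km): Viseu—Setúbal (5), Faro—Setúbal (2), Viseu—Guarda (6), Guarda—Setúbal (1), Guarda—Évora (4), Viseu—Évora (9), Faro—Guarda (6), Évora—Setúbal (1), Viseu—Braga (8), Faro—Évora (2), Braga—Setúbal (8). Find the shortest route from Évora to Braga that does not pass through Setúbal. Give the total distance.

Routes from Évora to Braga avoiding Setúbal:
Évora → Viseu → Braga: 9 + 8 = 17
Évora → Guarda → Viseu → Braga: 4 + 6 + 8 = 18
Évora → Faro → Guarda → Viseu → Braga: 2 + 6 + 6 + 8 = 22
The minimum is 17 km.

17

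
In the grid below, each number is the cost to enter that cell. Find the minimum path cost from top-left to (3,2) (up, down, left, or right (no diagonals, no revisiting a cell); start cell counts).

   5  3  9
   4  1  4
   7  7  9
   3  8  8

30

Take (0,0)→(0,1)→(1,1)→(1,2)→(2,2)→(3,2) for a total of 5 + 3 + 1 + 4 + 9 + 8 = 30.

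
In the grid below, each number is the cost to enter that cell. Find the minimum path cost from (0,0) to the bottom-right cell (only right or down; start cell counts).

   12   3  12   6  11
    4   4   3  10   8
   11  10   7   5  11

45

Take (0,0) -> (0,1) -> (1,1) -> (1,2) -> (2,2) -> (2,3) -> (2,4) for a total of 12 + 3 + 4 + 3 + 7 + 5 + 11 = 45.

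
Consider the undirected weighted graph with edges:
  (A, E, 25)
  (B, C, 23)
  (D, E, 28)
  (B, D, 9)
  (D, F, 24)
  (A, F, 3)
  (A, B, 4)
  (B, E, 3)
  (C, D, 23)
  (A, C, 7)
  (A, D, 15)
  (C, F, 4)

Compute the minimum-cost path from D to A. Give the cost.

13

A few of the D→A routes:
D-A: 15
D-F-A: 24 + 3 = 27
D-B-A: 9 + 4 = 13
Shortest: 13.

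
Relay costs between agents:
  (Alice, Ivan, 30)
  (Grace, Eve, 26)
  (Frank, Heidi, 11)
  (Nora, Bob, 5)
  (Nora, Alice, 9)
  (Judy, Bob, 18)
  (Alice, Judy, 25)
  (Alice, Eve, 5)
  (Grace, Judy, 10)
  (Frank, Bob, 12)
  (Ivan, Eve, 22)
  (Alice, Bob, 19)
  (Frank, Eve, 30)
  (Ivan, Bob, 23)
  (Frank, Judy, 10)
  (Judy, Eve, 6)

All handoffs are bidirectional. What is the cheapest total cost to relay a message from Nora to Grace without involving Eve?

33

Checking several routes:
Nora -> Alice -> Bob -> Frank -> Judy -> Grace: 9 + 19 + 12 + 10 + 10 = 60
Nora -> Bob -> Frank -> Judy -> Grace: 5 + 12 + 10 + 10 = 37
Nora -> Bob -> Alice -> Judy -> Grace: 5 + 19 + 25 + 10 = 59
Nora -> Bob -> Judy -> Grace: 5 + 18 + 10 = 33
Nora -> Alice -> Judy -> Grace: 9 + 25 + 10 = 44
Nora -> Alice -> Bob -> Judy -> Grace: 9 + 19 + 18 + 10 = 56
The minimum is 33.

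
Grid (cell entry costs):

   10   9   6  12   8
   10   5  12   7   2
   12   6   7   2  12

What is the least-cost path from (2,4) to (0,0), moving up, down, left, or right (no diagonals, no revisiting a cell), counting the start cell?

51

Best path: [2,4] [2,3] [2,2] [2,1] [1,1] [0,1] [0,0]
Cost: 12 + 2 + 7 + 6 + 5 + 9 + 10 = 51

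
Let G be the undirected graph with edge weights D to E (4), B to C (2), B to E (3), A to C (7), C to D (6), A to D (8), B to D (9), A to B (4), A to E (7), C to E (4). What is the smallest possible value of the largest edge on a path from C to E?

Some routes from C to E:
C→E: max(4) = 4
C→B→A→E: max(2, 4, 7) = 7
C→D→E: max(6, 4) = 6
C→B→E: max(2, 3) = 3
Smallest bottleneck: 3.

3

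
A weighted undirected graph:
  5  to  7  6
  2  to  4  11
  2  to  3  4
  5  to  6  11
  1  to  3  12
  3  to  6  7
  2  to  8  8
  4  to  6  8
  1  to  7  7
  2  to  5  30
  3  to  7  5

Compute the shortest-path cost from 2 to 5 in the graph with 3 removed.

Routes from 2 to 5 avoiding 3:
2 -> 4 -> 6 -> 5: 11 + 8 + 11 = 30
2 -> 5: 30
Shortest: 30.

30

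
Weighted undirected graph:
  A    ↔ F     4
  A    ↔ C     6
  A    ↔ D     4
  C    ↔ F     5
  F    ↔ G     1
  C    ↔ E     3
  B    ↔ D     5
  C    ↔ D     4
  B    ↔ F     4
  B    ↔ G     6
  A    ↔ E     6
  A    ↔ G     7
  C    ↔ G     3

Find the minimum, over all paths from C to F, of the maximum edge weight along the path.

3

Comparing a few candidate routes:
C → G → F: max(3, 1) = 3
C → D → B → F: max(4, 5, 4) = 5
C → F: max(5) = 5
C → D → A → F: max(4, 4, 4) = 4
C → D → B → G → F: max(4, 5, 6, 1) = 6
The minimum achievable maximum is 3.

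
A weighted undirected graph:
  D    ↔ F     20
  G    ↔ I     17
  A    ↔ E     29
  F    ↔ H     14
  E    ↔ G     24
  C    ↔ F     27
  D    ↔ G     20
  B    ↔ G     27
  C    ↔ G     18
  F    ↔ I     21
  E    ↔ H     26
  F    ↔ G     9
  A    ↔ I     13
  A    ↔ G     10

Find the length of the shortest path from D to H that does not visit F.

70

Candidate routes:
D → G → I → A → E → H: 20 + 17 + 13 + 29 + 26 = 105
D → G → A → E → H: 20 + 10 + 29 + 26 = 85
D → G → E → H: 20 + 24 + 26 = 70
Shortest: 70.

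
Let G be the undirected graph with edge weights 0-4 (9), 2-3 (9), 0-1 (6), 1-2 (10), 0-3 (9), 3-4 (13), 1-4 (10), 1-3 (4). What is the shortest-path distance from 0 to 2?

A few of the 0→2 routes:
0-1-3-2: 6 + 4 + 9 = 19
0-1-2: 6 + 10 = 16
0-3-2: 9 + 9 = 18
Best route has total 16.

16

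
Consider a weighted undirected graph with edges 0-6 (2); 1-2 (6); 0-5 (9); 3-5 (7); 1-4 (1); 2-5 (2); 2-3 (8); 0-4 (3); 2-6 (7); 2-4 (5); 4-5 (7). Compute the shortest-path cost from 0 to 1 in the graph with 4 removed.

Routes from 0 to 1 avoiding 4:
0-5-3-2-1: 9 + 7 + 8 + 6 = 30
0-6-2-1: 2 + 7 + 6 = 15
0-5-2-1: 9 + 2 + 6 = 17
Best route has total 15.

15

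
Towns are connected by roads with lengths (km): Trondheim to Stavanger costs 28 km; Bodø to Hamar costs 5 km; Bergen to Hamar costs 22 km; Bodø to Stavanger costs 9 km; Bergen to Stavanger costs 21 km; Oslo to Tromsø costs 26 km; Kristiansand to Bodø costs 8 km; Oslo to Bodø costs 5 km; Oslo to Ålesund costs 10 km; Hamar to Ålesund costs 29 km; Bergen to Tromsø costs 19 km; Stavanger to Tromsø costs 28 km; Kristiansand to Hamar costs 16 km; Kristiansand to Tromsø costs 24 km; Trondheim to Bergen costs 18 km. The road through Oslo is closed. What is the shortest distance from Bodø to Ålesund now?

34

A few of the Bodø→Ålesund routes:
Bodø → Hamar → Ålesund: 5 + 29 = 34
Bodø → Kristiansand → Tromsø → Bergen → Hamar → Ålesund: 8 + 24 + 19 + 22 + 29 = 102
Bodø → Kristiansand → Hamar → Ålesund: 8 + 16 + 29 = 53
Bodø → Stavanger → Bergen → Hamar → Ålesund: 9 + 21 + 22 + 29 = 81
The minimum is 34 km.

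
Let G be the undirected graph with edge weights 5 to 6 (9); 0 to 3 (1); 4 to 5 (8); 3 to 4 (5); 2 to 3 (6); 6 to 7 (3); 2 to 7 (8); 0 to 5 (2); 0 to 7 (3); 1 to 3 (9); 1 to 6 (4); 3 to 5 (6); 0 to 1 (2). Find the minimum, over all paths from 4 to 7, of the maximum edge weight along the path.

5

Checking several routes:
4 -> 3 -> 5 -> 0 -> 1 -> 6 -> 7: max(5, 6, 2, 2, 4, 3) = 6
4 -> 3 -> 0 -> 7: max(5, 1, 3) = 5
4 -> 3 -> 0 -> 1 -> 6 -> 7: max(5, 1, 2, 4, 3) = 5
Best route has worst link 5.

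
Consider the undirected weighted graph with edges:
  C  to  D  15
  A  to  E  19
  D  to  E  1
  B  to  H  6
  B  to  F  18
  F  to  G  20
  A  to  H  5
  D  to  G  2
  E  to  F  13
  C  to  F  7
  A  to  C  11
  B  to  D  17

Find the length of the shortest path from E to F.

13

A few of the E→F routes:
E-D-C-F: 1 + 15 + 7 = 23
E-D-G-F: 1 + 2 + 20 = 23
E-F: 13
E-D-B-F: 1 + 17 + 18 = 36
Shortest: 13.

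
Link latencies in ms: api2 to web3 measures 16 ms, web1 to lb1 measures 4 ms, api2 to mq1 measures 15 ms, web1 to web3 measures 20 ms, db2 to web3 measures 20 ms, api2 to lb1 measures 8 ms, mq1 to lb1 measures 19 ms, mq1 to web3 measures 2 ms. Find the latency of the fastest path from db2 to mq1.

22

Candidate routes:
db2 → web3 → mq1: 20 + 2 = 22
db2 → web3 → api2 → lb1 → mq1: 20 + 16 + 8 + 19 = 63
db2 → web3 → web1 → lb1 → api2 → mq1: 20 + 20 + 4 + 8 + 15 = 67
db2 → web3 → api2 → mq1: 20 + 16 + 15 = 51
db2 → web3 → web1 → lb1 → mq1: 20 + 20 + 4 + 19 = 63
Shortest: 22 ms.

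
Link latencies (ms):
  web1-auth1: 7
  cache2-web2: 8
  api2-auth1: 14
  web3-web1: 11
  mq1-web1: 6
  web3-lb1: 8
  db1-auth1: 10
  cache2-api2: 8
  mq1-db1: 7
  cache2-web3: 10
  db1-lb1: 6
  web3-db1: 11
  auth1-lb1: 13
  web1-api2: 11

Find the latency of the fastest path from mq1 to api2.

Checking several routes:
mq1→db1→auth1→web1→api2: 7 + 10 + 7 + 11 = 35
mq1→web1→auth1→api2: 6 + 7 + 14 = 27
mq1→db1→auth1→api2: 7 + 10 + 14 = 31
mq1→web1→api2: 6 + 11 = 17
Shortest: 17 ms.

17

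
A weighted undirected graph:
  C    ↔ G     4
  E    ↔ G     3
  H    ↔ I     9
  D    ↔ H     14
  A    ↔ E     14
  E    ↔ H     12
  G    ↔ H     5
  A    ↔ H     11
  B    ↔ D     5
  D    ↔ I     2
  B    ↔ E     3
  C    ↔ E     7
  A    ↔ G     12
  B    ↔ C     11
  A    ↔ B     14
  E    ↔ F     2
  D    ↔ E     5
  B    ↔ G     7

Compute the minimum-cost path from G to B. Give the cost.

6

Checking several routes:
G - E - B: 3 + 3 = 6
G - C - B: 4 + 11 = 15
G - E - D - B: 3 + 5 + 5 = 13
G - B: 7
G - C - E - B: 4 + 7 + 3 = 14
The minimum is 6.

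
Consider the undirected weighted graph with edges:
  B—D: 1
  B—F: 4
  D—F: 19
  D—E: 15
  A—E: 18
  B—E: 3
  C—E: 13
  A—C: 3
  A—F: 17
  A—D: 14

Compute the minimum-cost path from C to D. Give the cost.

A few of the C→D routes:
C - E - B - D: 13 + 3 + 1 = 17
C - A - D: 3 + 14 = 17
C - A - F - B - D: 3 + 17 + 4 + 1 = 25
Shortest: 17.

17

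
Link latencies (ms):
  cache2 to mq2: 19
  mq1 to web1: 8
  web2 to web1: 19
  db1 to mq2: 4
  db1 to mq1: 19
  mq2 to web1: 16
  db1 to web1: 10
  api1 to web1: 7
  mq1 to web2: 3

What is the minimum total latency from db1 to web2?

Comparing a few candidate routes:
db1 → web1 → mq1 → web2: 10 + 8 + 3 = 21
db1 → web1 → web2: 10 + 19 = 29
db1 → mq1 → web2: 19 + 3 = 22
The minimum is 21 ms.

21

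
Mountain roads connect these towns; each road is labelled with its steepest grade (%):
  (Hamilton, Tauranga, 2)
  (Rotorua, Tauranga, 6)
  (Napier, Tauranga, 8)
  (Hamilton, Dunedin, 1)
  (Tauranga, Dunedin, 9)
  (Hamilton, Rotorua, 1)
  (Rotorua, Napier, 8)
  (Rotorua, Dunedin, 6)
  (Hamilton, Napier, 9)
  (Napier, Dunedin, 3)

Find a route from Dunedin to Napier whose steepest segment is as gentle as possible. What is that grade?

Checking several routes:
Dunedin → Rotorua → Napier: max(6, 8) = 8
Dunedin → Napier: max(3) = 3
Dunedin → Rotorua → Tauranga → Napier: max(6, 6, 8) = 8
Dunedin → Rotorua → Hamilton → Tauranga → Napier: max(6, 1, 2, 8) = 8
Dunedin → Hamilton → Tauranga → Rotorua → Napier: max(1, 2, 6, 8) = 8
Smallest bottleneck: 3%.

3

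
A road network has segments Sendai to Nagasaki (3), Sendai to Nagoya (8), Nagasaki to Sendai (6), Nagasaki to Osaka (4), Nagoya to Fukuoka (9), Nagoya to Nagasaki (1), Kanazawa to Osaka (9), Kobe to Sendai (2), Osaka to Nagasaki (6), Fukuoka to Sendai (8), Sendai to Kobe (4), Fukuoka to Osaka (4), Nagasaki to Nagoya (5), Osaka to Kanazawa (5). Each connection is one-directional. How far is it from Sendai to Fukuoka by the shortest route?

Candidate routes:
Sendai -> Nagasaki -> Nagoya -> Fukuoka: 3 + 5 + 9 = 17
Sendai -> Nagoya -> Fukuoka: 8 + 9 = 17
Shortest: 17 mi.

17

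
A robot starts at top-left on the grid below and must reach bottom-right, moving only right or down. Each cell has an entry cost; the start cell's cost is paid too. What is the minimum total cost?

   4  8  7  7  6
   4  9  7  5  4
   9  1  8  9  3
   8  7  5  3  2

Path (0,0) -> (1,0) -> (1,1) -> (2,1) -> (3,1) -> (3,2) -> (3,3) -> (3,4): 4 + 4 + 9 + 1 + 7 + 5 + 3 + 2 = 35.
For comparison, the top-then-right route costs 41.

35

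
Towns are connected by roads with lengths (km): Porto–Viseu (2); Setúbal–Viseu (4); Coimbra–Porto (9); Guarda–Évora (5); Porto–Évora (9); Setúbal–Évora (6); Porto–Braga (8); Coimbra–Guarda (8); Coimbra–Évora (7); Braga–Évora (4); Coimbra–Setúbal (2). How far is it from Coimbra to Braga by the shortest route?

Comparing a few candidate routes:
Coimbra-Setúbal-Viseu-Porto-Braga: 2 + 4 + 2 + 8 = 16
Coimbra-Guarda-Évora-Braga: 8 + 5 + 4 = 17
Coimbra-Évora-Braga: 7 + 4 = 11
Coimbra-Setúbal-Évora-Braga: 2 + 6 + 4 = 12
Coimbra-Setúbal-Viseu-Porto-Évora-Braga: 2 + 4 + 2 + 9 + 4 = 21
Coimbra-Porto-Braga: 9 + 8 = 17
The minimum is 11 km.

11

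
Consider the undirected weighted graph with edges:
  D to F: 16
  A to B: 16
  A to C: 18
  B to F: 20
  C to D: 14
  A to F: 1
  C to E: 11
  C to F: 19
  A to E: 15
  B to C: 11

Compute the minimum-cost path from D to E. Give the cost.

Comparing a few candidate routes:
D -> C -> E: 14 + 11 = 25
D -> F -> A -> C -> E: 16 + 1 + 18 + 11 = 46
D -> F -> A -> E: 16 + 1 + 15 = 32
D -> F -> C -> E: 16 + 19 + 11 = 46
The minimum is 25.

25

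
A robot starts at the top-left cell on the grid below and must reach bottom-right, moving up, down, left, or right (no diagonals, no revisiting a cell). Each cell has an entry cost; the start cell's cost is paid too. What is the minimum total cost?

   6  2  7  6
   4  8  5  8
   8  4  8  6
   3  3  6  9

Path [0,0]→[0,1]→[1,1]→[2,1]→[3,1]→[3,2]→[3,3]: 6 + 2 + 8 + 4 + 3 + 6 + 9 = 38.

38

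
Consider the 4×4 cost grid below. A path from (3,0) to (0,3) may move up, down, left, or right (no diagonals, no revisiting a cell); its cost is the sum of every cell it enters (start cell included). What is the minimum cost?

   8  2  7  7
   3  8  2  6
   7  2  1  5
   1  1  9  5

20

Cheapest: (3,0) (3,1) (2,1) (2,2) (1,2) (1,3) (0,3)
  1 + 1 + 2 + 1 + 2 + 6 + 7 = 20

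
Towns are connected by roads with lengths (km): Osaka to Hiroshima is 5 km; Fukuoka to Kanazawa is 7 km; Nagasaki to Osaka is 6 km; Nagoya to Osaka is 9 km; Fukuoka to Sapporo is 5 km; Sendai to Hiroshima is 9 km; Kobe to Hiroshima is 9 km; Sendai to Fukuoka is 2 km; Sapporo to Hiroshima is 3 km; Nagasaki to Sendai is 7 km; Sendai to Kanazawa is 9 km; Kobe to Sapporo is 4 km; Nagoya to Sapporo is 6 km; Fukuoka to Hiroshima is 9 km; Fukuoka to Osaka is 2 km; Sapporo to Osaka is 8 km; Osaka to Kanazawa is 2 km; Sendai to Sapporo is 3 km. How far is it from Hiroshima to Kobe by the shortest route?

Comparing a few candidate routes:
Hiroshima-Kobe: 9
Hiroshima-Osaka-Fukuoka-Sendai-Sapporo-Kobe: 5 + 2 + 2 + 3 + 4 = 16
Hiroshima-Osaka-Fukuoka-Sapporo-Kobe: 5 + 2 + 5 + 4 = 16
Hiroshima-Osaka-Sapporo-Kobe: 5 + 8 + 4 = 17
Hiroshima-Sendai-Sapporo-Kobe: 9 + 3 + 4 = 16
Hiroshima-Sapporo-Kobe: 3 + 4 = 7
Best route has total 7 km.

7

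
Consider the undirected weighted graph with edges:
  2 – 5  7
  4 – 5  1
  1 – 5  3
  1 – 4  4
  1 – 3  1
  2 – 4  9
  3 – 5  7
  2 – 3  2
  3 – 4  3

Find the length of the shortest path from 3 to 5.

4

A few of the 3→5 routes:
3 - 1 - 5: 1 + 3 = 4
3 - 2 - 5: 2 + 7 = 9
3 - 5: 7
3 - 4 - 5: 3 + 1 = 4
3 - 1 - 4 - 5: 1 + 4 + 1 = 6
Best route has total 4.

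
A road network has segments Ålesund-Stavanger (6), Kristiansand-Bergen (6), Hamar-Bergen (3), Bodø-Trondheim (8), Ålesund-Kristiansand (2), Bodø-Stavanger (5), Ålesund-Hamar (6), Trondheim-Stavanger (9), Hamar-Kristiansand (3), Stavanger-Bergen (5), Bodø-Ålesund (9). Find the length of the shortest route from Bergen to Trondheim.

Comparing a few candidate routes:
Bergen→Kristiansand→Ålesund→Stavanger→Trondheim: 6 + 2 + 6 + 9 = 23
Bergen→Hamar→Kristiansand→Ålesund→Stavanger→Trondheim: 3 + 3 + 2 + 6 + 9 = 23
Bergen→Hamar→Ålesund→Stavanger→Trondheim: 3 + 6 + 6 + 9 = 24
Bergen→Stavanger→Trondheim: 5 + 9 = 14
Bergen→Stavanger→Bodø→Trondheim: 5 + 5 + 8 = 18
Shortest: 14 mi.

14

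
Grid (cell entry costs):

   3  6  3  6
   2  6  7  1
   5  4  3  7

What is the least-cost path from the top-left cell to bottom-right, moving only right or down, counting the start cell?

24

Best path: [0,0] [1,0] [2,0] [2,1] [2,2] [2,3]
Cost: 3 + 2 + 5 + 4 + 3 + 7 = 24
(Top row then right column would cost 26.)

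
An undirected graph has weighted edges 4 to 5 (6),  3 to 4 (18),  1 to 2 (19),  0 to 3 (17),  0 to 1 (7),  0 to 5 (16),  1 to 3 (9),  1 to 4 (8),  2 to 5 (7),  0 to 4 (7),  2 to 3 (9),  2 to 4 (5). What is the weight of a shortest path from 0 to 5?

13

A few of the 0→5 routes:
0 - 4 - 2 - 5: 7 + 5 + 7 = 19
0 - 5: 16
0 - 1 - 4 - 5: 7 + 8 + 6 = 21
0 - 4 - 5: 7 + 6 = 13
Shortest: 13.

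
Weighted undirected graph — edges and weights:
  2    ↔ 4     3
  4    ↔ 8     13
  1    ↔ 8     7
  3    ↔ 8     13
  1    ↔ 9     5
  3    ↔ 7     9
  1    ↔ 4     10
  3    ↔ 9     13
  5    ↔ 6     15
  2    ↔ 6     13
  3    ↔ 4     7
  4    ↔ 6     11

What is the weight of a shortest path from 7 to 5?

Some routes from 7 to 5:
7→3→4→6→5: 9 + 7 + 11 + 15 = 42
7→3→8→4→6→5: 9 + 13 + 13 + 11 + 15 = 61
7→3→4→2→6→5: 9 + 7 + 3 + 13 + 15 = 47
The minimum is 42.

42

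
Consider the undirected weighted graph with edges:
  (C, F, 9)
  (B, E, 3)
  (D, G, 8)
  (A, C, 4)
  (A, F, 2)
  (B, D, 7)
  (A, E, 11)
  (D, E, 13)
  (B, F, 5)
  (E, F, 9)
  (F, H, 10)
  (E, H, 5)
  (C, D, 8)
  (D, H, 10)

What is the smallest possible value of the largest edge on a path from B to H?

5

Comparing a few candidate routes:
B -> D -> C -> A -> F -> E -> H: max(7, 8, 4, 2, 9, 5) = 9
B -> D -> C -> F -> E -> H: max(7, 8, 9, 9, 5) = 9
B -> E -> H: max(3, 5) = 5
The minimum achievable maximum is 5.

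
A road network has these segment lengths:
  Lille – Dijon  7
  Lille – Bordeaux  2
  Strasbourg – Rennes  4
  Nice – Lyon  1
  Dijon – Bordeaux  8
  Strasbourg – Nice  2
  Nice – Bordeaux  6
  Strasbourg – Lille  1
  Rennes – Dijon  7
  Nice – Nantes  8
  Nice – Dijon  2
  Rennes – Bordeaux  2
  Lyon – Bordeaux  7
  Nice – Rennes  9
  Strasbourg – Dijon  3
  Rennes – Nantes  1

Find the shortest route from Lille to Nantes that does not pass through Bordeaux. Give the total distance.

6

A few of the Lille→Nantes routes:
Lille → Strasbourg → Nice → Rennes → Nantes: 1 + 2 + 9 + 1 = 13
Lille → Strasbourg → Dijon → Rennes → Nantes: 1 + 3 + 7 + 1 = 12
Lille → Strasbourg → Nice → Dijon → Rennes → Nantes: 1 + 2 + 2 + 7 + 1 = 13
Lille → Strasbourg → Rennes → Nantes: 1 + 4 + 1 = 6
Lille → Strasbourg → Nice → Nantes: 1 + 2 + 8 = 11
Shortest: 6.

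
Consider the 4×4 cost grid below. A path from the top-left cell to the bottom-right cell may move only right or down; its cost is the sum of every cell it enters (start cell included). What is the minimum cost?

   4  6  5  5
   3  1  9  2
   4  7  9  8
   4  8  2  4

29

Take [0,0] [1,0] [1,1] [2,1] [3,1] [3,2] [3,3] for a total of 4 + 3 + 1 + 7 + 8 + 2 + 4 = 29.
(Top row then right column would cost 34.)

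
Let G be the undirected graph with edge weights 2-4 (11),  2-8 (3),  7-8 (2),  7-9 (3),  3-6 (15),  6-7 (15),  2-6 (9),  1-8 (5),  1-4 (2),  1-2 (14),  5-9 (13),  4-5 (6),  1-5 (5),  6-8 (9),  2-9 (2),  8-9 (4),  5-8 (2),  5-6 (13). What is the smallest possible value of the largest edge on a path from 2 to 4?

Checking several routes:
2 -> 9 -> 8 -> 1 -> 4: max(2, 4, 5, 2) = 5
2 -> 9 -> 8 -> 5 -> 1 -> 4: max(2, 4, 2, 5, 2) = 5
2 -> 9 -> 7 -> 8 -> 5 -> 1 -> 4: max(2, 3, 2, 2, 5, 2) = 5
2 -> 8 -> 1 -> 4: max(3, 5, 2) = 5
2 -> 8 -> 5 -> 1 -> 4: max(3, 2, 5, 2) = 5
2 -> 9 -> 7 -> 8 -> 1 -> 4: max(2, 3, 2, 5, 2) = 5
Best route has worst link 5.

5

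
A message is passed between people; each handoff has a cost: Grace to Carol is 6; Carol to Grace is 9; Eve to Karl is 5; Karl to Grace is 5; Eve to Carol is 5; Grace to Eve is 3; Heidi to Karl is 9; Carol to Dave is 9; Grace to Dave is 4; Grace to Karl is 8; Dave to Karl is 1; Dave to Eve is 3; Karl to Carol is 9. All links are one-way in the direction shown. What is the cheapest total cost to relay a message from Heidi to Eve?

A few of the Heidi→Eve routes:
Heidi-Karl-Grace-Eve: 9 + 5 + 3 = 17
Heidi-Karl-Carol-Dave-Eve: 9 + 9 + 9 + 3 = 30
Heidi-Karl-Grace-Dave-Eve: 9 + 5 + 4 + 3 = 21
Heidi-Karl-Carol-Grace-Eve: 9 + 9 + 9 + 3 = 30
Shortest: 17.

17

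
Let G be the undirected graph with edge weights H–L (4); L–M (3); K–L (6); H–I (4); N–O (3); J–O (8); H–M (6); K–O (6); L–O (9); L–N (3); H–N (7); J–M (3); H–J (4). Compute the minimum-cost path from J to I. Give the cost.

Checking several routes:
J - H - I: 4 + 4 = 8
J - M - H - I: 3 + 6 + 4 = 13
J - M - L - H - I: 3 + 3 + 4 + 4 = 14
The minimum is 8.

8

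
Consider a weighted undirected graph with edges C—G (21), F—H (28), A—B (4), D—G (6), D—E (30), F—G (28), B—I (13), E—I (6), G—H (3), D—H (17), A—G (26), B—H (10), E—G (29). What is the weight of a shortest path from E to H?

A few of the E→H routes:
E - G - H: 29 + 3 = 32
E - I - B - H: 6 + 13 + 10 = 29
E - D - G - H: 30 + 6 + 3 = 39
E - D - H: 30 + 17 = 47
The minimum is 29.

29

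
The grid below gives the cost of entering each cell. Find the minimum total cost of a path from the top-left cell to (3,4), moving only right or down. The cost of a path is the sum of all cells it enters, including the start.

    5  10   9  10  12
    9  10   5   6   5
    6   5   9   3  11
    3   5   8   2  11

49

Path [0,0]→[1,0]→[2,0]→[3,0]→[3,1]→[3,2]→[3,3]→[3,4]: 5 + 9 + 6 + 3 + 5 + 8 + 2 + 11 = 49.
(Top row then right column would cost 73.)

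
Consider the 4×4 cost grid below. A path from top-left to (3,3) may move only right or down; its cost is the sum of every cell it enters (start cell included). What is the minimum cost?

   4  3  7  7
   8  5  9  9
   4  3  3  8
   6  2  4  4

25

One optimal route is [0,0] → [0,1] → [1,1] → [2,1] → [3,1] → [3,2] → [3,3].
Its cost is 4 + 3 + 5 + 3 + 2 + 4 + 4 = 25.
(Top row then right column would cost 42.)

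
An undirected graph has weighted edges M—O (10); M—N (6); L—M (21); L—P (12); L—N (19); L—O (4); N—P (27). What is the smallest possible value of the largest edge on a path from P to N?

Paths from P to N:
P-N: max(27) = 27
P-L-N: max(12, 19) = 19
P-L-O-M-N: max(12, 4, 10, 6) = 12
P-L-M-N: max(12, 21, 6) = 21
Best route has worst link 12.

12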